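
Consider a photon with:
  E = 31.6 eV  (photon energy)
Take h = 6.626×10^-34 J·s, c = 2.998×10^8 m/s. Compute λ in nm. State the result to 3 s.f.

Rearranging E = h·c/λ for λ: λ = hc/E.
E = 31.6 eV = 5.063×10^-18 J; h = 6.626×10^-34 J·s; c = 2.998×10^8 m/s.
λ = 3.924×10^-8 m
3.924×10^-8 m × (1 nm / 1.000×10^-9 m) = 39.24 nm

39.2 nm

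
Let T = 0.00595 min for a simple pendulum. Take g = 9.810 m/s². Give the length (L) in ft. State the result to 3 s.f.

0.104 ft

Rearranging T = 2π√(L/g) for L: L = g·(T/2π)².
T = 0.00595 min = 0.3570 s; g = 9.810 m/s².
L = 0.03167 m
0.03167 m × (1 ft / 0.3048 m) = 0.1039 ft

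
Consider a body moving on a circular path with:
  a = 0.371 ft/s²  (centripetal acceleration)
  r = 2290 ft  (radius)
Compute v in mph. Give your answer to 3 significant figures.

Solving a = v²/r for v: v = √(a·r).
a = 0.371 ft/s² = 0.1131 m/s²; r = 2290 ft = 698.0 m.
v = 8.884 m/s
8.884 m/s × (1 mph / 0.4470 m/s) = 19.87 mph

19.9 mph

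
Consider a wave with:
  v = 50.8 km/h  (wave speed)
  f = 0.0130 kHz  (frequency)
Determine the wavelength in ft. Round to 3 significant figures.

Rearranging v = f·λ for λ: λ = v/f.
v = 50.8 km/h = 14.11 m/s; f = 0.0130 kHz = 13.00 Hz.
λ = 1.085 m
1.085 m × (1 ft / 0.3048 m) = 3.561 ft

3.56 ft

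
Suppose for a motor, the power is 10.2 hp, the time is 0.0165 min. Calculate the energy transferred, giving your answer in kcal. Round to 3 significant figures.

Rearranging P = W/t for W: W = P·t.
P = 10.2 hp = 7606 W; t = 0.0165 min = 0.9900 s.
W = 7530 J
7530 J × (1 kcal / 4184 J) = 1.800 kcal

1.80 kcal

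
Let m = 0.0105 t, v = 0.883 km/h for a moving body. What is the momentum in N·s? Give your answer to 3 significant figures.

2.58 N·s

p is given directly by: p = mv.
m = 0.0105 t = 10.50 kg; v = 0.883 km/h = 0.2453 m/s.
p = 2.575 kg·m/s  (the unit combination reduces to kg·m/s = kg·m/s)
Since 1 N·s = 1 kg·m/s, 2.575 N·s.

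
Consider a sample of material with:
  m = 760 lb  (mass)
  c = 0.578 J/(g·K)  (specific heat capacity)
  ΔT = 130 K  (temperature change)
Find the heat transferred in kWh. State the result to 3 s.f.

7.20 kWh

Q is given directly by: Q = mcΔT.
m = 760 lb = 344.7 kg; c = 0.578 J/(g·K) = 578.0 J/(kg·K); ΔT = 130 K.
Q = 2.590×10^7 J  (the unit combination reduces to kg·m²/s² = J)
2.590×10^7 J × (1 kWh / 3.600×10^6 J) = 7.195 kWh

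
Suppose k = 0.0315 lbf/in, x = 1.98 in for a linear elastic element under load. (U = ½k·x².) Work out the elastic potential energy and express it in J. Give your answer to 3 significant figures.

U is given directly by: U = ½kx².
k = 0.0315 lbf/in = 5.516 N/m; x = 1.98 in = 0.05029 m.
U = 0.006976 J

0.00698 J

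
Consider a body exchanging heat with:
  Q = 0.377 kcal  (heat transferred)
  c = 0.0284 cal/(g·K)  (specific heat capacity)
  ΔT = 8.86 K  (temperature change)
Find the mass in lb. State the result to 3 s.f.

3.30 lb

Rearranging Q = m·c·ΔT for m: m = Q/(c·ΔT).
Q = 0.377 kcal = 1577 J; c = 0.0284 cal/(g·K) = 118.8 J/(kg·K); ΔT = 8.86 K.
m = 1.498 kg
1.498 kg × (1 lb / 0.4536 kg) = 3.303 lb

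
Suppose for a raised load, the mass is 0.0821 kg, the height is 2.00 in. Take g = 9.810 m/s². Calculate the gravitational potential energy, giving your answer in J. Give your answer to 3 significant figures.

0.0409 J

PE is given directly by: PE = mgh.
m = 0.0821 kg; h = 2.00 in = 0.05080 m; g = 9.810 m/s².
PE = 0.04091 J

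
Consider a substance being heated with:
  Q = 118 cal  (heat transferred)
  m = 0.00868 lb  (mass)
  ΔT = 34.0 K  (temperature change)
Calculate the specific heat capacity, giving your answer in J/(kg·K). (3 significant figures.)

Solving Q = m·c·ΔT for c: c = Q/(m·ΔT).
Q = 118 cal = 493.7 J; m = 0.00868 lb = 0.003937 kg; ΔT = 34.0 K.
c = 3688 J/(kg·K)

3690 J/(kg·K)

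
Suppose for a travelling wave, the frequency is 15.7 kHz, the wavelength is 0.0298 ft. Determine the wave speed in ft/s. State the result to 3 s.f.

468 ft/s

Directly: v = fλ.
f = 15.7 kHz = 15700 Hz; λ = 0.0298 ft = 0.009083 m.
v = 142.6 m/s
142.6 m/s × (1 ft/s / 0.3048 m/s) = 467.9 ft/s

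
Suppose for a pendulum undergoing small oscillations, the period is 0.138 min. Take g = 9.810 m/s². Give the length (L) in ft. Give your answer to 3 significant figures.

55.9 ft

Rearranging: L = g·(T/2π)².
T = 0.138 min = 8.280 s; g = 9.810 m/s².
L = 17.04 m
17.04 m × (1 ft / 0.3048 m) = 55.89 ft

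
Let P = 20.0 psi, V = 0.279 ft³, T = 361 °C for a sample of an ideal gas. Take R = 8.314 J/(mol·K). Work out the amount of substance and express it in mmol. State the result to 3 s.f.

207 mmol

Rearranging: n = PV/(RT).
P = 20.0 psi = 1.379×10^5 Pa; V = 0.279 ft³ = 0.007900 m³; T = 361 °C = 634.1 K; R = 8.314 J/(mol·K).
n = 0.2066 mol
0.2066 mol × (1 mmol / 0.001000 mol) = 206.6 mmol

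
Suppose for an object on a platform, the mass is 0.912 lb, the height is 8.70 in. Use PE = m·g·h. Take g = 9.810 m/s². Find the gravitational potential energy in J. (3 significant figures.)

PE is given directly by: PE = mgh.
m = 0.912 lb = 0.4137 kg; h = 8.70 in = 0.2210 m; g = 9.810 m/s².
PE = 0.8968 J

0.897 J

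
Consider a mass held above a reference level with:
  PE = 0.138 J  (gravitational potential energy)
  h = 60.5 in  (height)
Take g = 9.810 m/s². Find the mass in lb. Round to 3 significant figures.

Rearranging: m = PE/(g·h).
PE = 0.138 J; h = 60.5 in = 1.537 m; g = 9.810 m/s².
m = 0.009154 kg
0.009154 kg × (1 lb / 0.4536 kg) = 0.02018 lb

0.0202 lb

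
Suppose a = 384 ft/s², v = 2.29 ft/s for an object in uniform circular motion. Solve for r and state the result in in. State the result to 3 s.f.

0.164 in

Rearranging a = v²/r for r: r = v²/a.
a = 384 ft/s² = 117.0 m/s²; v = 2.29 ft/s = 0.6980 m/s.
r = 0.004163 m
0.004163 m × (1 in / 0.02540 m) = 0.1639 in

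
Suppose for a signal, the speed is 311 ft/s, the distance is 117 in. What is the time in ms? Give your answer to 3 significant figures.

31.4 ms

Rearranging: t = d/v.
v = 311 ft/s = 94.79 m/s; d = 117 in = 2.972 m.
t = 0.03135 s
0.03135 s × (1 ms / 0.001000 s) = 31.35 ms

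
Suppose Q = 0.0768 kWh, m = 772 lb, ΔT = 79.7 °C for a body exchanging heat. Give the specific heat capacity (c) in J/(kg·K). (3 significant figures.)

Rearranging Q = m·c·ΔT for c: c = Q/(m·ΔT).
Q = 0.0768 kWh = 2.765×10^5 J; m = 772 lb = 350.2 kg; ΔT = 79.7 °C = 79.70 K.
c = 9.907 J/(kg·K)

9.91 J/(kg·K)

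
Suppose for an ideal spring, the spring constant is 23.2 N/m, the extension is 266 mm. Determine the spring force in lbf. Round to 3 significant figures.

1.39 lbf

From Hooke's law: F = kx.
k = 23.2 N/m; x = 266 mm = 0.2660 m.
F = 6.171 N
6.171 N × (1 lbf / 4.448 N) = 1.387 lbf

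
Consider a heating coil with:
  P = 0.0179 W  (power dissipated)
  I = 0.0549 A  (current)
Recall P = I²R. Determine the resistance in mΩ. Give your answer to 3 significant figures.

Rearranging P = I²R for R: R = P/I².
P = 0.0179 W; I = 0.0549 A.
R = 5.939 Ω
5.939 Ω × (1 mΩ / 0.001000 Ω) = 5939 mΩ

5940 mΩ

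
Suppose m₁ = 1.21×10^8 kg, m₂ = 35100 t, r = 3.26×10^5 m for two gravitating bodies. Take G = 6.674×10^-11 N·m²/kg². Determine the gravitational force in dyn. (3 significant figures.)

Directly: F = Gm₁m₂/r².
m₁ = 1.21×10^8 kg; m₂ = 35100 t = 3.510×10^7 kg; r = 3.26×10^5 m; G = 6.674×10^-11 N·m²/kg².
F = 2.667×10^-6 N
2.667×10^-6 N × (1 dyn / 1.000×10^-5 N) = 0.2667 dyn

0.267 dyn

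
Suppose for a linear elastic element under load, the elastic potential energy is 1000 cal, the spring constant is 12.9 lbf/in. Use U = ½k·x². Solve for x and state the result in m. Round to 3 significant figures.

1.92 m

Rearranging U = ½k·x² for x: x = √(2U/k).
U = 1000 cal = 4184 J; k = 12.9 lbf/in = 2259 N/m.
x = 1.925 m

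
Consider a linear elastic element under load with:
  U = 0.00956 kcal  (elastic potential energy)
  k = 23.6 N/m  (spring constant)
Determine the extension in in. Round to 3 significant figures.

72.5 in

Solving U = ½k·x² for x: x = √(2U/k).
U = 0.00956 kcal = 40.00 J; k = 23.6 N/m.
x = 1.841 m
1.841 m × (1 in / 0.02540 m) = 72.49 in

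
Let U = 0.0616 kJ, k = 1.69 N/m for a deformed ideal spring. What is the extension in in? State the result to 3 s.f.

336 in

Rearranging: x = √(2U/k).
U = 0.0616 kJ = 61.60 J; k = 1.69 N/m.
x = 8.538 m
8.538 m × (1 in / 0.02540 m) = 336.1 in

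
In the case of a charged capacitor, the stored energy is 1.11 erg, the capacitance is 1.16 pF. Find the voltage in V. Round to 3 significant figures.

437 V

Solving E = ½C·V² for V: V = √(2E/C).
E = 1.11 erg = 1.110×10^-7 J; C = 1.16 pF = 1.160×10^-12 F.
V = 437.5 V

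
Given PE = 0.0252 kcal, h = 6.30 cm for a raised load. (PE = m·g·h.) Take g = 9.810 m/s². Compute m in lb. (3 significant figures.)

376 lb

Solving PE = m·g·h for m: m = PE/(g·h).
PE = 0.0252 kcal = 105.4 J; h = 6.30 cm = 0.06300 m; g = 9.810 m/s².
m = 170.6 kg
170.6 kg × (1 lb / 0.4536 kg) = 376.1 lb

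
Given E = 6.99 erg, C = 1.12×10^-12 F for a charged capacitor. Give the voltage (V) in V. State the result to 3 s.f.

Rearranging: V = √(2E/C).
E = 6.99 erg = 6.990×10^-7 J; C = 1.12×10^-12 F.
V = 1117 V

1120 V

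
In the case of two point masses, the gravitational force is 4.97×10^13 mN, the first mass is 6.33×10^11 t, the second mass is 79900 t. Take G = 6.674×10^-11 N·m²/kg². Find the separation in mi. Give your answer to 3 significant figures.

From Newton's law of gravitation: r = √(G·m₁m₂/F).
F = 4.97×10^13 mN = 4.970×10^10 N; m₁ = 6.33×10^11 t = 6.330×10^14 kg; m₂ = 79900 t = 7.990×10^7 kg; G = 6.674×10^-11 N·m²/kg².
r = 8.241 m
8.241 m × (1 mi / 1609 m) = 0.005121 mi

0.00512 mi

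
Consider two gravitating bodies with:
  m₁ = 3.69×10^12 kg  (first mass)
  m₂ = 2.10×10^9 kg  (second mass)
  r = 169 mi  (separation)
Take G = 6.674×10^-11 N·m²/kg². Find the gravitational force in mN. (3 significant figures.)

6990 mN

F is given directly by: F = Gm₁m₂/r².
m₁ = 3.69×10^12 kg; m₂ = 2.10×10^9 kg; r = 169 mi = 2.720×10^5 m; G = 6.674×10^-11 N·m²/kg².
F = 6.991 N
6.991 N × (1 mN / 0.001000 N) = 6991 mN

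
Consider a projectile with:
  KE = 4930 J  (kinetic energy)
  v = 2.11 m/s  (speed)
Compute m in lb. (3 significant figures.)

4880 lb

Rearranging KE = ½mv² for m: m = 2·KE/v².
KE = 4930 J; v = 2.11 m/s.
m = 2215 kg
2215 kg × (1 lb / 0.4536 kg) = 4883 lb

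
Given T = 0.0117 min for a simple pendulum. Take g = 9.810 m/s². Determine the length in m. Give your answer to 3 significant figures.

0.122 m

Rearranging T = 2π√(L/g) for L: L = g·(T/2π)².
T = 0.0117 min = 0.7020 s; g = 9.810 m/s².
L = 0.1225 m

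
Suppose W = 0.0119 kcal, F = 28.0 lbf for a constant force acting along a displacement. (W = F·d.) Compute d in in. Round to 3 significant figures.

15.7 in

Rearranging: d = W/F.
W = 0.0119 kcal = 49.79 J; F = 28.0 lbf = 124.6 N.
d = 0.3998 m
0.3998 m × (1 in / 0.02540 m) = 15.74 in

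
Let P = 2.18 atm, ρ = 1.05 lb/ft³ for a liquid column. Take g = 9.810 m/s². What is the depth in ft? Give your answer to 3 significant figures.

Rearranging: h = P/(ρ·g).
P = 2.18 atm = 2.209×10^5 Pa; ρ = 1.05 lb/ft³ = 16.82 kg/m³; g = 9.810 m/s².
h = 1339 m
1339 m × (1 ft / 0.3048 m) = 4392 ft

4390 ft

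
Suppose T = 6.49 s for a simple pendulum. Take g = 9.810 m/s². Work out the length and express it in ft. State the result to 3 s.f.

34.3 ft

Solving T = 2π√(L/g) for L: L = g·(T/2π)².
T = 6.49 s; g = 9.810 m/s².
L = 10.47 m
10.47 m × (1 ft / 0.3048 m) = 34.34 ft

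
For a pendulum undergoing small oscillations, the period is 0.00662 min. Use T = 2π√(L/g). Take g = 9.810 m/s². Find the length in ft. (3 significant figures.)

0.129 ft

Solving T = 2π√(L/g) for L: L = g·(T/2π)².
T = 0.00662 min = 0.3972 s; g = 9.810 m/s².
L = 0.03920 m
0.03920 m × (1 ft / 0.3048 m) = 0.1286 ft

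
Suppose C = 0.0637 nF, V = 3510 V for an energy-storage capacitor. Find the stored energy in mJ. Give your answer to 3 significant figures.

Directly: E = ½CV².
C = 0.0637 nF = 6.370×10^-11 F; V = 3510 V.
E = 3.924×10^-4 J
3.924×10^-4 J × (1 mJ / 0.001000 J) = 0.3924 mJ

0.392 mJ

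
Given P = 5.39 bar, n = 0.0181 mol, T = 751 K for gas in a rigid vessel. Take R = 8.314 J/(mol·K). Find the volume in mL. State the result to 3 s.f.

210 mL

From the ideal-gas law: V = nRT/P.
P = 5.39 bar = 5.390×10^5 Pa; n = 0.0181 mol; T = 751 K; R = 8.314 J/(mol·K).
V = 2.097×10^-4 m³
2.097×10^-4 m³ × (1 mL / 1.000×10^-6 m³) = 209.7 mL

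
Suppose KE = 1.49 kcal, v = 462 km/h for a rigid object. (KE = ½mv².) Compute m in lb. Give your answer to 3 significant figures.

1.67 lb

Rearranging: m = 2·KE/v².
KE = 1.49 kcal = 6234 J; v = 462 km/h = 128.3 m/s.
m = 0.7571 kg
0.7571 kg × (1 lb / 0.4536 kg) = 1.669 lb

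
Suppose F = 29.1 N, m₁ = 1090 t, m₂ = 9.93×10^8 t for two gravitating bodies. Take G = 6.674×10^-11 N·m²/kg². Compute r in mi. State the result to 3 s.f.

Rearranging F = G·m₁·m₂/r² for r: r = √(G·m₁m₂/F).
F = 29.1 N; m₁ = 1090 t = 1.090×10^6 kg; m₂ = 9.93×10^8 t = 9.930×10^11 kg; G = 6.674×10^-11 N·m²/kg².
r = 1576 m
1576 m × (1 mi / 1609 m) = 0.9790 mi

0.979 mi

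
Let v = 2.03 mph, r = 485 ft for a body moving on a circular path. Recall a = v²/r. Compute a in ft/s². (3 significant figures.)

Directly: a = v²/r.
v = 2.03 mph = 0.9075 m/s; r = 485 ft = 147.8 m.
a = 0.005571 m/s²
0.005571 m/s² × (1 ft/s² / 0.3048 m/s²) = 0.01828 ft/s²

0.0183 ft/s²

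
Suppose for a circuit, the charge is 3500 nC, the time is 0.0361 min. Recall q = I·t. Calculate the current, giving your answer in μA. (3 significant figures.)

1.62 μA

Rearranging: I = q/t.
q = 3500 nC = 3.500×10^-6 C; t = 0.0361 min = 2.166 s.
I = 1.616×10^-6 A
1.616×10^-6 A × (1 μA / 1.000×10^-6 A) = 1.616 μA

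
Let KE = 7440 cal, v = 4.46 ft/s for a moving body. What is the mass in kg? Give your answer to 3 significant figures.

33700 kg

Solving KE = ½mv² for m: m = 2·KE/v².
KE = 7440 cal = 31129 J; v = 4.46 ft/s = 1.359 m/s.
m = 33690 kg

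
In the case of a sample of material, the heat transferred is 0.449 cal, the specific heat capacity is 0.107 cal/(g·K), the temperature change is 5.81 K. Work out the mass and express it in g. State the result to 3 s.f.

0.722 g

Solving Q = m·c·ΔT for m: m = Q/(c·ΔT).
Q = 0.449 cal = 1.879 J; c = 0.107 cal/(g·K) = 447.7 J/(kg·K); ΔT = 5.81 K.
m = 7.222×10^-4 kg
7.222×10^-4 kg × (1 g / 0.001000 kg) = 0.7222 g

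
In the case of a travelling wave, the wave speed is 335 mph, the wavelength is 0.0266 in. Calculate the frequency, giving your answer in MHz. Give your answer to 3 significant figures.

Rearranging v = f·λ for f: f = v/λ.
v = 335 mph = 149.8 m/s; λ = 0.0266 in = 6.756×10^-4 m.
f = 2.217×10^5 Hz
2.217×10^5 Hz × (1 MHz / 1.000×10^6 Hz) = 0.2217 MHz

0.222 MHz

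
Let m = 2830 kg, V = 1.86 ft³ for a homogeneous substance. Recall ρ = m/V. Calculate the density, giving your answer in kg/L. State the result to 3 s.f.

53.7 kg/L

Directly: ρ = m/V.
m = 2830 kg; V = 1.86 ft³ = 0.05267 m³.
ρ = 53731 kg/m³
53731 kg/m³ × (1 kg/L / 1000 kg/m³) = 53.73 kg/L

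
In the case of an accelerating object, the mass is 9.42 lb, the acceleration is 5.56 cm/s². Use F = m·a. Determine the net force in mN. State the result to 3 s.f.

From Newton's second law: F = m·a.
m = 9.42 lb = 4.273 kg; a = 5.56 cm/s² = 0.05560 m/s².
F = 0.2376 N
0.2376 N × (1 mN / 0.001000 N) = 237.6 mN

238 mN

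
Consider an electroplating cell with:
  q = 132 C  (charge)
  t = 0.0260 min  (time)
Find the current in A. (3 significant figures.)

84.6 A

Rearranging: I = q/t.
q = 132 C; t = 0.0260 min = 1.560 s.
I = 84.62 A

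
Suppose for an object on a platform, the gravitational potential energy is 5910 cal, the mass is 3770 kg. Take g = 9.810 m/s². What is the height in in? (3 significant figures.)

26.3 in

Rearranging: h = PE/(m·g).
PE = 5910 cal = 24727 J; m = 3770 kg; g = 9.810 m/s².
h = 0.6686 m
0.6686 m × (1 in / 0.02540 m) = 26.32 in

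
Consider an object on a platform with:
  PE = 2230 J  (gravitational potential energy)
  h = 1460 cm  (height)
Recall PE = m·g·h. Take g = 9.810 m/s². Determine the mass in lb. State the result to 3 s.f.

34.3 lb

Solving PE = m·g·h for m: m = PE/(g·h).
PE = 2230 J; h = 1460 cm = 14.60 m; g = 9.810 m/s².
m = 15.57 kg
15.57 kg × (1 lb / 0.4536 kg) = 34.33 lb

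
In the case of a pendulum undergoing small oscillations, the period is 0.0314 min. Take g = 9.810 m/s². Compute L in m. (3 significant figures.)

0.882 m

Rearranging T = 2π√(L/g) for L: L = g·(T/2π)².
T = 0.0314 min = 1.884 s; g = 9.810 m/s².
L = 0.8820 m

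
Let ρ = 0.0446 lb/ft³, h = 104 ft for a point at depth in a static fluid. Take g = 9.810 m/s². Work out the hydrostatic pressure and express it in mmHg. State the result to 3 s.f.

Directly: P = ρgh.
ρ = 0.0446 lb/ft³ = 0.7144 kg/m³; h = 104 ft = 31.70 m; g = 9.810 m/s².
P = 222.2 Pa
222.2 Pa × (1 mmHg / 133.3 Pa) = 1.666 mmHg

1.67 mmHg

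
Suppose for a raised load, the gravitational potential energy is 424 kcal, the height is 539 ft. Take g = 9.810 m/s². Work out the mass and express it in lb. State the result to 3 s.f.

2430 lb

Rearranging PE = m·g·h for m: m = PE/(g·h).
PE = 424 kcal = 1.774×10^6 J; h = 539 ft = 164.3 m; g = 9.810 m/s².
m = 1101 kg
1101 kg × (1 lb / 0.4536 kg) = 2427 lb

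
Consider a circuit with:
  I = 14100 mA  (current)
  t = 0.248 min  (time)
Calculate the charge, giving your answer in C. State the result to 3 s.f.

210 C

q is given directly by: q = It.
I = 14100 mA = 14.10 A; t = 0.248 min = 14.88 s.
q = 209.8 C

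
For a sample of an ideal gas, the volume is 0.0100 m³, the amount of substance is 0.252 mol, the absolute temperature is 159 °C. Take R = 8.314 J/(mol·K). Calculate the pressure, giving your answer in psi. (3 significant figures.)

From the ideal-gas law: P = nRT/V.
V = 0.0100 m³; n = 0.252 mol; T = 159 °C = 432.1 K; R = 8.314 J/(mol·K).
P = 90541 Pa  (the unit combination reduces to kg/(m·s²) = Pa)
90541 Pa × (1 psi / 6895 Pa) = 13.13 psi

13.1 psi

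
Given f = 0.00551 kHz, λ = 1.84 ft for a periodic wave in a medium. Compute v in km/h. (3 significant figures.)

v is given directly by: v = fλ.
f = 0.00551 kHz = 5.510 Hz; λ = 1.84 ft = 0.5608 m.
v = 3.090 m/s
3.090 m/s × (1 km/h / 0.2778 m/s) = 11.12 km/h

11.1 km/h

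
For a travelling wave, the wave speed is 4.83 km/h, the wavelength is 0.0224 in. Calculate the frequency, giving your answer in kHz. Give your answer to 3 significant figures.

Rearranging v = f·λ for f: f = v/λ.
v = 4.83 km/h = 1.342 m/s; λ = 0.0224 in = 5.690×10^-4 m.
f = 2358 Hz
2358 Hz × (1 kHz / 1000 Hz) = 2.358 kHz

2.36 kHz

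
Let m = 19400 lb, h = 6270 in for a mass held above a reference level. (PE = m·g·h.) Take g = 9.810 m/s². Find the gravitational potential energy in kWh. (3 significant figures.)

3.82 kWh

PE is given directly by: PE = mgh.
m = 19400 lb = 8800 kg; h = 6270 in = 159.3 m; g = 9.810 m/s².
PE = 1.375×10^7 J
1.375×10^7 J × (1 kWh / 3.600×10^6 J) = 3.819 kWh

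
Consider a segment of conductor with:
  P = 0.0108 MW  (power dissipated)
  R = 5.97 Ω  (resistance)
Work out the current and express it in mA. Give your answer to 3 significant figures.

42500 mA

Solving P = I²R for I: I = √(P/R).
P = 0.0108 MW = 10800 W; R = 5.97 Ω.
I = 42.53 A
42.53 A × (1 mA / 0.001000 A) = 42533 mA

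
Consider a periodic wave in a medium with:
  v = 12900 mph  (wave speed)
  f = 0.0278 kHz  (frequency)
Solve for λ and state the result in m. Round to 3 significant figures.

207 m

Solving v = f·λ for λ: λ = v/f.
v = 12900 mph = 5767 m/s; f = 0.0278 kHz = 27.80 Hz.
λ = 207.4 m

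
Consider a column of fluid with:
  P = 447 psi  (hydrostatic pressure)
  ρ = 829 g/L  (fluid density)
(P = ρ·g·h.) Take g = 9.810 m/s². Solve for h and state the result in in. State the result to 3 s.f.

Rearranging: h = P/(ρ·g).
P = 447 psi = 3.082×10^6 Pa; ρ = 829 g/L = 829.0 kg/m³; g = 9.810 m/s².
h = 379.0 m
379.0 m × (1 in / 0.02540 m) = 14920 in

14900 in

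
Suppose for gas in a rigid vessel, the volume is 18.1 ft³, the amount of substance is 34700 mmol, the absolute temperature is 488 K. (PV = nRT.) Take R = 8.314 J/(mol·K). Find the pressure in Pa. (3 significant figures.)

2.75×10^5 Pa

P is given directly by: P = nRT/V.
V = 18.1 ft³ = 0.5125 m³; n = 34700 mmol = 34.70 mol; T = 488 K; R = 8.314 J/(mol·K).
P = 2.747×10^5 Pa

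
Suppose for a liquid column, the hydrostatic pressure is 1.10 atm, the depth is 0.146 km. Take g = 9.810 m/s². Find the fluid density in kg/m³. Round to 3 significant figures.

Rearranging P = ρ·g·h for ρ: ρ = P/(g·h).
P = 1.10 atm = 1.115×10^5 Pa; h = 0.146 km = 146.0 m; g = 9.810 m/s².
ρ = 77.82 kg/m³

77.8 kg/m³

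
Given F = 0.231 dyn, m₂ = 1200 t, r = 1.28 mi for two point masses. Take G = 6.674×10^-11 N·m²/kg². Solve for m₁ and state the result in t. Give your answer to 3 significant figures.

From Newton's law of gravitation: m₁ = F·r²/(G·m₂).
F = 0.231 dyn = 2.310×10^-6 N; m₂ = 1200 t = 1.200×10^6 kg; r = 1.28 mi = 2060 m; G = 6.674×10^-11 N·m²/kg².
m₁ = 1.224×10^5 kg
1.224×10^5 kg × (1 t / 1000 kg) = 122.4 t

122 t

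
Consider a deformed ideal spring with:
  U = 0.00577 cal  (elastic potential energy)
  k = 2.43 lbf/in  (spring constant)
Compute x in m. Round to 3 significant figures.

0.0107 m

Rearranging U = ½k·x² for x: x = √(2U/k).
U = 0.00577 cal = 0.02414 J; k = 2.43 lbf/in = 425.6 N/m.
x = 0.01065 m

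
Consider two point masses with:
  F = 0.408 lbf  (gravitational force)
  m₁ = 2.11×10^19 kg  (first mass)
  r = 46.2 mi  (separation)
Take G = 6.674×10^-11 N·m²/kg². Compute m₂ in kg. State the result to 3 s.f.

Rearranging F = G·m₁·m₂/r² for m₂: m₂ = F·r²/(G·m₁).
F = 0.408 lbf = 1.815 N; m₁ = 2.11×10^19 kg; r = 46.2 mi = 74352 m; G = 6.674×10^-11 N·m²/kg².
m₂ = 7.125 kg

7.12 kg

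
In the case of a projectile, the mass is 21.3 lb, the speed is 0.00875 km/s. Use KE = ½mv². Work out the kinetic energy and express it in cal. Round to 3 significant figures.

88.4 cal

Directly: KE = ½mv².
m = 21.3 lb = 9.662 kg; v = 0.00875 km/s = 8.750 m/s.
KE = 369.9 J
369.9 J × (1 cal / 4.184 J) = 88.40 cal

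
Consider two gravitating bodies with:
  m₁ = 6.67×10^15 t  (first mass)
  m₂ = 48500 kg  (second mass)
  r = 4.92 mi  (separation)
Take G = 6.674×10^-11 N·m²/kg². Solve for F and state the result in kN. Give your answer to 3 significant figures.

344 kN

Directly: F = Gm₁m₂/r².
m₁ = 6.67×10^15 t = 6.670×10^18 kg; m₂ = 48500 kg; r = 4.92 mi = 7918 m; G = 6.674×10^-11 N·m²/kg².
F = 3.444×10^5 N  (the unit combination reduces to kg·m/s² = N)
3.444×10^5 N × (1 kN / 1000 N) = 344.4 kN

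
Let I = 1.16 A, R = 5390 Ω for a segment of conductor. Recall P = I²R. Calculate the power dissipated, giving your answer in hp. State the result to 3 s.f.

P is given directly by: P = I²R.
I = 1.16 A; R = 5390 Ω.
P = 7253 W
7253 W × (1 hp / 745.7 W) = 9.726 hp

9.73 hp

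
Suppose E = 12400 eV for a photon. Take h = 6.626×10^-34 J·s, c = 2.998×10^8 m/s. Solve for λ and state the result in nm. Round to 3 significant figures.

0.100 nm

Solving E = h·c/λ for λ: λ = hc/E.
E = 12400 eV = 1.987×10^-15 J; h = 6.626×10^-34 J·s; c = 2.998×10^8 m/s.
λ = 9.999×10^-11 m
9.999×10^-11 m × (1 nm / 1.000×10^-9 m) = 0.09999 nm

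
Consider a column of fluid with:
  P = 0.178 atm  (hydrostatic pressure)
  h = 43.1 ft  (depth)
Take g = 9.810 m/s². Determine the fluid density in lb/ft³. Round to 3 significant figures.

Solving P = ρ·g·h for ρ: ρ = P/(g·h).
P = 0.178 atm = 18036 Pa; h = 43.1 ft = 13.14 m; g = 9.810 m/s².
ρ = 140.0 kg/m³
140.0 kg/m³ × (1 lb/ft³ / 16.02 kg/m³) = 8.737 lb/ft³

8.74 lb/ft³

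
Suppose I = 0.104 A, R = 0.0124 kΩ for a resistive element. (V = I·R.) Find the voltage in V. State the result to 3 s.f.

From Ohm's law: V = IR.
I = 0.104 A; R = 0.0124 kΩ = 12.40 Ω.
V = 1.290 V

1.29 V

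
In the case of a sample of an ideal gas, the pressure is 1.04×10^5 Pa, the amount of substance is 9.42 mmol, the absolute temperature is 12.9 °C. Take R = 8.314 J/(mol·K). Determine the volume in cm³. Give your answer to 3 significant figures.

215 cm³

From the ideal-gas law: V = nRT/P.
P = 1.04×10^5 Pa; n = 9.42 mmol = 0.009420 mol; T = 12.9 °C = 286.0 K; R = 8.314 J/(mol·K).
V = 2.154×10^-4 m³
2.154×10^-4 m³ × (1 cm³ / 1.000×10^-6 m³) = 215.4 cm³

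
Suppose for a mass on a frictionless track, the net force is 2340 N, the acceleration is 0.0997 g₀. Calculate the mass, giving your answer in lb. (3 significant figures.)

5280 lb

From Newton's second law: m = F/a.
F = 2340 N; a = 0.0997 g₀ = 0.9777 m/s².
m = 2393 kg
2393 kg × (1 lb / 0.4536 kg) = 5276 lb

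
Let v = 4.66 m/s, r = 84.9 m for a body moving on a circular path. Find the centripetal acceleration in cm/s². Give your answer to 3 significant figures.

a is given directly by: a = v²/r.
v = 4.66 m/s; r = 84.9 m.
a = 0.2558 m/s²
0.2558 m/s² × (1 cm/s² / 0.01000 m/s²) = 25.58 cm/s²

25.6 cm/s²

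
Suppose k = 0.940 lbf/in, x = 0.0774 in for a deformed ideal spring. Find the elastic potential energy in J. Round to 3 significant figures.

Directly: U = ½kx².
k = 0.940 lbf/in = 164.6 N/m; x = 0.0774 in = 0.001966 m.
U = 3.181×10^-4 J

3.18×10^-4 J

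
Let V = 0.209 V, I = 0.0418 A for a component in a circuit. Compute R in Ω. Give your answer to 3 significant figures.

Solving V = I·R for R: R = V/I.
V = 0.209 V; I = 0.0418 A.
R = 5.000 Ω

5.00 Ω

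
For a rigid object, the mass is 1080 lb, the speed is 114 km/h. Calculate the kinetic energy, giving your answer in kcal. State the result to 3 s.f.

58.7 kcal

KE is given directly by: KE = ½mv².
m = 1080 lb = 489.9 kg; v = 114 km/h = 31.67 m/s.
KE = 2.456×10^5 J
2.456×10^5 J × (1 kcal / 4184 J) = 58.70 kcal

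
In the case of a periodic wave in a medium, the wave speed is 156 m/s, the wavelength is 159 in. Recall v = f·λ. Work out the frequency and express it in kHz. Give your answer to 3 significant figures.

Solving v = f·λ for f: f = v/λ.
v = 156 m/s; λ = 159 in = 4.039 m.
f = 38.63 Hz
38.63 Hz × (1 kHz / 1000 Hz) = 0.03863 kHz

0.0386 kHz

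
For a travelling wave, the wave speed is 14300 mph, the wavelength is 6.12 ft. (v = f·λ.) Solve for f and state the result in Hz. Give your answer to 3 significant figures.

Rearranging: f = v/λ.
v = 14300 mph = 6393 m/s; λ = 6.12 ft = 1.865 m.
f = 3427 Hz

3430 Hz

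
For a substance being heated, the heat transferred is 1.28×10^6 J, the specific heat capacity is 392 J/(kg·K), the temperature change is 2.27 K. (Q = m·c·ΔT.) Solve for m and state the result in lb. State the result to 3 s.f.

Solving Q = m·c·ΔT for m: m = Q/(c·ΔT).
Q = 1.28×10^6 J; c = 392 J/(kg·K); ΔT = 2.27 K.
m = 1438 kg
1438 kg × (1 lb / 0.4536 kg) = 3171 lb

3170 lb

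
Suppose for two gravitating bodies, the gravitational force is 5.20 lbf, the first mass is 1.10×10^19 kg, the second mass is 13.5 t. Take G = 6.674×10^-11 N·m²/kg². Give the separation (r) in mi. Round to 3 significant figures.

Solving F = G·m₁·m₂/r² for r: r = √(G·m₁m₂/F).
F = 5.20 lbf = 23.13 N; m₁ = 1.10×10^19 kg; m₂ = 13.5 t = 13500 kg; G = 6.674×10^-11 N·m²/kg².
r = 6.546×10^5 m
6.546×10^5 m × (1 mi / 1609 m) = 406.7 mi

407 mi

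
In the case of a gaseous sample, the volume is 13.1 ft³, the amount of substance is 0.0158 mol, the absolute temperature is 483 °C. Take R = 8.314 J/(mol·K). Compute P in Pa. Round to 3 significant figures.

From the ideal-gas law: P = nRT/V.
V = 13.1 ft³ = 0.3710 m³; n = 0.0158 mol; T = 483 °C = 756.1 K; R = 8.314 J/(mol·K).
P = 267.8 Pa  (the unit combination reduces to kg/(m·s²) = Pa)

268 Pa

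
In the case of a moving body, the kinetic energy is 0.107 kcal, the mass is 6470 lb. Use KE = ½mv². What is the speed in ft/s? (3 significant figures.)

Rearranging: v = √(2·KE/m).
KE = 0.107 kcal = 447.7 J; m = 6470 lb = 2935 kg.
v = 0.5524 m/s
0.5524 m/s × (1 ft/s / 0.3048 m/s) = 1.812 ft/s

1.81 ft/s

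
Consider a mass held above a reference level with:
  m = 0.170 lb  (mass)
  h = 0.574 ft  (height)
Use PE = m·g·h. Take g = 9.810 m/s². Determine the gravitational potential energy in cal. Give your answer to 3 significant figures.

0.0316 cal

PE is given directly by: PE = mgh.
m = 0.170 lb = 0.07711 kg; h = 0.574 ft = 0.1750 m; g = 9.810 m/s².
PE = 0.1323 J
0.1323 J × (1 cal / 4.184 J) = 0.03163 cal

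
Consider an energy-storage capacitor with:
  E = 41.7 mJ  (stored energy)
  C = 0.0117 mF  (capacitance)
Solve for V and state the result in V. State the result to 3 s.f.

Rearranging: V = √(2E/C).
E = 41.7 mJ = 0.04170 J; C = 0.0117 mF = 1.170×10^-5 F.
V = 84.43 V  (the unit combination reduces to kg·m²/(A·s³) = V)

84.4 V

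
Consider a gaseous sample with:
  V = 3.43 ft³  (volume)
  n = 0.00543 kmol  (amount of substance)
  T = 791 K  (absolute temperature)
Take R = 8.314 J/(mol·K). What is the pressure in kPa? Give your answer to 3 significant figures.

From the ideal-gas law: P = nRT/V.
V = 3.43 ft³ = 0.09713 m³; n = 0.00543 kmol = 5.430 mol; T = 791 K; R = 8.314 J/(mol·K).
P = 3.677×10^5 Pa
3.677×10^5 Pa × (1 kPa / 1000 Pa) = 367.7 kPa

368 kPa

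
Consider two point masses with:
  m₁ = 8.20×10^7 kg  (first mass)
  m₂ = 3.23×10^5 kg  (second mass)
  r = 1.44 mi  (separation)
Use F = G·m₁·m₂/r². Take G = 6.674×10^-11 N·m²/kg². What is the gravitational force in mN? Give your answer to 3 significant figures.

0.329 mN

From Newton's law of gravitation: F = Gm₁m₂/r².
m₁ = 8.20×10^7 kg; m₂ = 3.23×10^5 kg; r = 1.44 mi = 2317 m; G = 6.674×10^-11 N·m²/kg².
F = 3.291×10^-4 N  (the unit combination reduces to kg·m/s² = N)
3.291×10^-4 N × (1 mN / 0.001000 N) = 0.3291 mN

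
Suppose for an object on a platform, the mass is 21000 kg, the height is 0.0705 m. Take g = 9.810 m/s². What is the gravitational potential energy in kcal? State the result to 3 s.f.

3.47 kcal

PE is given directly by: PE = mgh.
m = 21000 kg; h = 0.0705 m; g = 9.810 m/s².
PE = 14524 J
14524 J × (1 kcal / 4184 J) = 3.471 kcal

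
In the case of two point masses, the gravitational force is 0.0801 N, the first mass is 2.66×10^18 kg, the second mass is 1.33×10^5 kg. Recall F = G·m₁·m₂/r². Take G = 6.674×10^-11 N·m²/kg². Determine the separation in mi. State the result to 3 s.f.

Rearranging: r = √(G·m₁m₂/F).
F = 0.0801 N; m₁ = 2.66×10^18 kg; m₂ = 1.33×10^5 kg; G = 6.674×10^-11 N·m²/kg².
r = 1.717×10^7 m
1.717×10^7 m × (1 mi / 1609 m) = 10668 mi

10700 mi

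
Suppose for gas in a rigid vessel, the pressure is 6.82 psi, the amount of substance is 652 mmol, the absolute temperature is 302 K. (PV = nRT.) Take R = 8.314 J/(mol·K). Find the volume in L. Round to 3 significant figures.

34.8 L

From the ideal-gas law: V = nRT/P.
P = 6.82 psi = 47022 Pa; n = 652 mmol = 0.6520 mol; T = 302 K; R = 8.314 J/(mol·K).
V = 0.03481 m³
0.03481 m³ × (1 L / 0.001000 m³) = 34.81 L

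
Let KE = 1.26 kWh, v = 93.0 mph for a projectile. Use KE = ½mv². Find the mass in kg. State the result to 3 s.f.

Rearranging KE = ½mv² for m: m = 2·KE/v².
KE = 1.26 kWh = 4.536×10^6 J; v = 93.0 mph = 41.57 m/s.
m = 5249 kg

5250 kg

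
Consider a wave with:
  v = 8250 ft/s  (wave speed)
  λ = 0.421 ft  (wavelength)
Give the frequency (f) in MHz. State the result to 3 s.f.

0.0196 MHz

Rearranging v = f·λ for f: f = v/λ.
v = 8250 ft/s = 2515 m/s; λ = 0.421 ft = 0.1283 m.
f = 19596 Hz
19596 Hz × (1 MHz / 1.000×10^6 Hz) = 0.01960 MHz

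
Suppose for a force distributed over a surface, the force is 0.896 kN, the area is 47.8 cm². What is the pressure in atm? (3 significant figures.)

1.85 atm

P is given directly by: P = F/A.
F = 0.896 kN = 896.0 N; A = 47.8 cm² = 0.004780 m².
P = 1.874×10^5 Pa
1.874×10^5 Pa × (1 atm / 1.013×10^5 Pa) = 1.850 atm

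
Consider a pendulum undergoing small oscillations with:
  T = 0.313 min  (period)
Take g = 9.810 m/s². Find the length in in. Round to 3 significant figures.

Rearranging T = 2π√(L/g) for L: L = g·(T/2π)².
T = 0.313 min = 18.78 s; g = 9.810 m/s².
L = 87.64 m
87.64 m × (1 in / 0.02540 m) = 3450 in

3450 in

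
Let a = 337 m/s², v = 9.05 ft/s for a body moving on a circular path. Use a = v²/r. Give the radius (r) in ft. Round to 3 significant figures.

0.0741 ft

Rearranging: r = v²/a.
a = 337 m/s²; v = 9.05 ft/s = 2.758 m/s.
r = 0.02258 m
0.02258 m × (1 ft / 0.3048 m) = 0.07408 ft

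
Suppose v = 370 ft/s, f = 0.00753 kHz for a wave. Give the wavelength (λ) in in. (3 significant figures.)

590 in

Rearranging: λ = v/f.
v = 370 ft/s = 112.8 m/s; f = 0.00753 kHz = 7.530 Hz.
λ = 14.98 m
14.98 m × (1 in / 0.02540 m) = 589.6 in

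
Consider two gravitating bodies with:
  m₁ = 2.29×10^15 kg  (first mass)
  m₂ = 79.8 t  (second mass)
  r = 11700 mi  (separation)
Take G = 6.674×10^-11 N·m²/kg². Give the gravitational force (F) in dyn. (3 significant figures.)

Directly: F = Gm₁m₂/r².
m₁ = 2.29×10^15 kg; m₂ = 79.8 t = 79800 kg; r = 11700 mi = 1.883×10^7 m; G = 6.674×10^-11 N·m²/kg².
F = 3.440×10^-5 N
3.440×10^-5 N × (1 dyn / 1.000×10^-5 N) = 3.440 dyn

3.44 dyn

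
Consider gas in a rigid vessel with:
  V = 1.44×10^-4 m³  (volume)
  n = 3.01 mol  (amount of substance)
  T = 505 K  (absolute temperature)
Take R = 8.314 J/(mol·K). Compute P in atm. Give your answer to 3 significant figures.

866 atm

P is given directly by: P = nRT/V.
V = 1.44×10^-4 m³; n = 3.01 mol; T = 505 K; R = 8.314 J/(mol·K).
P = 8.776×10^7 Pa
8.776×10^7 Pa × (1 atm / 1.013×10^5 Pa) = 866.1 atm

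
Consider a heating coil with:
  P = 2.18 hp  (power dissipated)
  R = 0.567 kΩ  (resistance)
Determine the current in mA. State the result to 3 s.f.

1690 mA

Solving P = I²R for I: I = √(P/R).
P = 2.18 hp = 1626 W; R = 0.567 kΩ = 567.0 Ω.
I = 1.693 A
1.693 A × (1 mA / 0.001000 A) = 1693 mA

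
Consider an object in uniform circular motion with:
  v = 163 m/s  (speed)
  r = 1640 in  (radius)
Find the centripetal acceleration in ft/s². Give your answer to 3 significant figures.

Directly: a = v²/r.
v = 163 m/s; r = 1640 in = 41.66 m.
a = 637.8 m/s²
637.8 m/s² × (1 ft/s² / 0.3048 m/s²) = 2093 ft/s²

2090 ft/s²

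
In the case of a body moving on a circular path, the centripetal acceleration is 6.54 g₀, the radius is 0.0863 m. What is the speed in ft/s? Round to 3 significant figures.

7.72 ft/s

Solving a = v²/r for v: v = √(a·r).
a = 6.54 g₀ = 64.14 m/s²; r = 0.0863 m.
v = 2.353 m/s
2.353 m/s × (1 ft/s / 0.3048 m/s) = 7.719 ft/s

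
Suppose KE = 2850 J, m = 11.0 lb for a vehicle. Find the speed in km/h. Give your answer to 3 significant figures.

Rearranging: v = √(2·KE/m).
KE = 2850 J; m = 11.0 lb = 4.990 kg.
v = 33.80 m/s
33.80 m/s × (1 km/h / 0.2778 m/s) = 121.7 km/h

122 km/h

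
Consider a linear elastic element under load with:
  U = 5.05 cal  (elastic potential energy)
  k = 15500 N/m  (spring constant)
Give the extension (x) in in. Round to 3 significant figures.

Rearranging U = ½k·x² for x: x = √(2U/k).
U = 5.05 cal = 21.13 J; k = 15500 N/m.
x = 0.05221 m
0.05221 m × (1 in / 0.02540 m) = 2.056 in

2.06 in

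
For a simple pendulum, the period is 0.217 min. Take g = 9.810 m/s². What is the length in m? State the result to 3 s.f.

42.1 m

Rearranging: L = g·(T/2π)².
T = 0.217 min = 13.02 s; g = 9.810 m/s².
L = 42.12 m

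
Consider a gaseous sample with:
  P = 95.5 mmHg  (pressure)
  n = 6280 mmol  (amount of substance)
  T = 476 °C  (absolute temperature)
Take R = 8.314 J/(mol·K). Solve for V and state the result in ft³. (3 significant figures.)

108 ft³

Rearranging: V = nRT/P.
P = 95.5 mmHg = 12732 Pa; n = 6280 mmol = 6.280 mol; T = 476 °C = 749.1 K; R = 8.314 J/(mol·K).
V = 3.072 m³
3.072 m³ × (1 ft³ / 0.02832 m³) = 108.5 ft³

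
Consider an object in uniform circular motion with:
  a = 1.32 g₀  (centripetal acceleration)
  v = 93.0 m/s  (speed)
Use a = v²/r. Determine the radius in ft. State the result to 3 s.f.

2190 ft

Rearranging: r = v²/a.
a = 1.32 g₀ = 12.94 m/s²; v = 93.0 m/s.
r = 668.1 m
668.1 m × (1 ft / 0.3048 m) = 2192 ft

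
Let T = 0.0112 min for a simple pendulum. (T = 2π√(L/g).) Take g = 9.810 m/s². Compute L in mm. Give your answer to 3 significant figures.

Rearranging T = 2π√(L/g) for L: L = g·(T/2π)².
T = 0.0112 min = 0.6720 s; g = 9.810 m/s².
L = 0.1122 m
0.1122 m × (1 mm / 0.001000 m) = 112.2 mm

112 mm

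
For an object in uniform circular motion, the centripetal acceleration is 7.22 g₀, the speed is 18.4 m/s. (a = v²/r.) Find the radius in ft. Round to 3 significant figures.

15.7 ft

Rearranging: r = v²/a.
a = 7.22 g₀ = 70.80 m/s²; v = 18.4 m/s.
r = 4.782 m
4.782 m × (1 ft / 0.3048 m) = 15.69 ft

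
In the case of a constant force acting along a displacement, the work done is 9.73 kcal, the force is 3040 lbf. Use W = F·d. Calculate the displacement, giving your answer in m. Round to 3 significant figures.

3.01 m

Rearranging W = F·d for d: d = W/F.
W = 9.73 kcal = 40710 J; F = 3040 lbf = 13523 N.
d = 3.011 m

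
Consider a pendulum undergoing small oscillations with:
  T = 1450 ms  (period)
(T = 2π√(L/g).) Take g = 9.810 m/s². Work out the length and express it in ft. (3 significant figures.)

Rearranging: L = g·(T/2π)².
T = 1450 ms = 1.450 s; g = 9.810 m/s².
L = 0.5225 m
0.5225 m × (1 ft / 0.3048 m) = 1.714 ft

1.71 ft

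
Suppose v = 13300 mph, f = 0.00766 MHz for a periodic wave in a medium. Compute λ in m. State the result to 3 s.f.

Rearranging: λ = v/f.
v = 13300 mph = 5946 m/s; f = 0.00766 MHz = 7660 Hz.
λ = 0.7762 m

0.776 m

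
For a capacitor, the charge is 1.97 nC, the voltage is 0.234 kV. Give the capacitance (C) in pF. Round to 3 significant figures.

C is given directly by: C = Q/V.
Q = 1.97 nC = 1.970×10^-9 C; V = 0.234 kV = 234.0 V.
C = 8.419×10^-12 F
8.419×10^-12 F × (1 pF / 1.000×10^-12 F) = 8.419 pF

8.42 pF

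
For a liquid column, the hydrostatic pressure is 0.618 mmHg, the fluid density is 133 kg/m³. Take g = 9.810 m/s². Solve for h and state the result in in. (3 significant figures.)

Solving P = ρ·g·h for h: h = P/(ρ·g).
P = 0.618 mmHg = 82.39 Pa; ρ = 133 kg/m³; g = 9.810 m/s².
h = 0.06315 m
0.06315 m × (1 in / 0.02540 m) = 2.486 in

2.49 in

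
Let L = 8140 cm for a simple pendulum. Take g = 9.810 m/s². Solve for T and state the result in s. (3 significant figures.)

Directly: T = 2π√(L/g).
L = 8140 cm = 81.40 m; g = 9.810 m/s².
T = 18.10 s

18.1 s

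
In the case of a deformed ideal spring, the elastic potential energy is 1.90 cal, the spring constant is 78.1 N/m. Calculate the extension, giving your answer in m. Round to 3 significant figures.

0.451 m

Rearranging: x = √(2U/k).
U = 1.90 cal = 7.950 J; k = 78.1 N/m.
x = 0.4512 m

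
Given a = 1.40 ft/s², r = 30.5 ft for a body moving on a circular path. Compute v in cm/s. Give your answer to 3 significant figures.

Rearranging: v = √(a·r).
a = 1.40 ft/s² = 0.4267 m/s²; r = 30.5 ft = 9.296 m.
v = 1.992 m/s
1.992 m/s × (1 cm/s / 0.01000 m/s) = 199.2 cm/s

199 cm/s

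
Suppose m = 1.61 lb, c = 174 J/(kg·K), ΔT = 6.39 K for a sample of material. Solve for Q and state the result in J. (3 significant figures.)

Q is given directly by: Q = mcΔT.
m = 1.61 lb = 0.7303 kg; c = 174 J/(kg·K); ΔT = 6.39 K.
Q = 812.0 J

812 J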